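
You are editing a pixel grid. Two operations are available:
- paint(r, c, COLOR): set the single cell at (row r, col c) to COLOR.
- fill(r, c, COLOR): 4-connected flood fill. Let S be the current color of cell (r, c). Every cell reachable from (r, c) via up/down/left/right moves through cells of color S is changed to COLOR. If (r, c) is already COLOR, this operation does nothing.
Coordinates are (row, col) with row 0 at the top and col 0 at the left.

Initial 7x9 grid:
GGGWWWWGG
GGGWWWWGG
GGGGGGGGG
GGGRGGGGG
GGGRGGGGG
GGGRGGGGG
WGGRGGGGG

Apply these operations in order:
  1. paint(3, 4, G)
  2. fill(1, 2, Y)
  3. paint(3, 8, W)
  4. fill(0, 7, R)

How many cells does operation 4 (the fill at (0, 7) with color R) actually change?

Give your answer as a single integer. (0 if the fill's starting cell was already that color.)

After op 1 paint(3,4,G):
GGGWWWWGG
GGGWWWWGG
GGGGGGGGG
GGGRGGGGG
GGGRGGGGG
GGGRGGGGG
WGGRGGGGG
After op 2 fill(1,2,Y) [50 cells changed]:
YYYWWWWYY
YYYWWWWYY
YYYYYYYYY
YYYRYYYYY
YYYRYYYYY
YYYRYYYYY
WYYRYYYYY
After op 3 paint(3,8,W):
YYYWWWWYY
YYYWWWWYY
YYYYYYYYY
YYYRYYYYW
YYYRYYYYY
YYYRYYYYY
WYYRYYYYY
After op 4 fill(0,7,R) [49 cells changed]:
RRRWWWWRR
RRRWWWWRR
RRRRRRRRR
RRRRRRRRW
RRRRRRRRR
RRRRRRRRR
WRRRRRRRR

Answer: 49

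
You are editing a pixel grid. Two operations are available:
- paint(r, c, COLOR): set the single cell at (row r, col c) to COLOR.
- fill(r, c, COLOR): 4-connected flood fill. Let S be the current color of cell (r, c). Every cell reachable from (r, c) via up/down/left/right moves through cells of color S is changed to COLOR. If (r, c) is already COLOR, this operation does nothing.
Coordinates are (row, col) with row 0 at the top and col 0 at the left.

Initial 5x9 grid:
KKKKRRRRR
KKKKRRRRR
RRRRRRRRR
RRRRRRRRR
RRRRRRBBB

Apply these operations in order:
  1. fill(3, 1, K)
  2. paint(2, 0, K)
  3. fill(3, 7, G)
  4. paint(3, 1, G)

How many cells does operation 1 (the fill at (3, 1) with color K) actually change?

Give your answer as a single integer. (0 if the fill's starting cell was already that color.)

Answer: 34

Derivation:
After op 1 fill(3,1,K) [34 cells changed]:
KKKKKKKKK
KKKKKKKKK
KKKKKKKKK
KKKKKKKKK
KKKKKKBBB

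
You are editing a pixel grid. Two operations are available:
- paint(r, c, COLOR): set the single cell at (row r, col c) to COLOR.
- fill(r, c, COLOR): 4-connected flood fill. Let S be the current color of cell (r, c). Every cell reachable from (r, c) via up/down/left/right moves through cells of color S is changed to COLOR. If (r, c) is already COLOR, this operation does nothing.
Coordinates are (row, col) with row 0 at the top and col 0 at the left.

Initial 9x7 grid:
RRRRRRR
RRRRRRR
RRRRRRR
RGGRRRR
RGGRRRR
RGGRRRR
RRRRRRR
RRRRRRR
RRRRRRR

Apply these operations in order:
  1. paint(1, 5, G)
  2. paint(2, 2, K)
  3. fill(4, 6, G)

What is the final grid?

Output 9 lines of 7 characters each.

Answer: GGGGGGG
GGGGGGG
GGKGGGG
GGGGGGG
GGGGGGG
GGGGGGG
GGGGGGG
GGGGGGG
GGGGGGG

Derivation:
After op 1 paint(1,5,G):
RRRRRRR
RRRRRGR
RRRRRRR
RGGRRRR
RGGRRRR
RGGRRRR
RRRRRRR
RRRRRRR
RRRRRRR
After op 2 paint(2,2,K):
RRRRRRR
RRRRRGR
RRKRRRR
RGGRRRR
RGGRRRR
RGGRRRR
RRRRRRR
RRRRRRR
RRRRRRR
After op 3 fill(4,6,G) [55 cells changed]:
GGGGGGG
GGGGGGG
GGKGGGG
GGGGGGG
GGGGGGG
GGGGGGG
GGGGGGG
GGGGGGG
GGGGGGG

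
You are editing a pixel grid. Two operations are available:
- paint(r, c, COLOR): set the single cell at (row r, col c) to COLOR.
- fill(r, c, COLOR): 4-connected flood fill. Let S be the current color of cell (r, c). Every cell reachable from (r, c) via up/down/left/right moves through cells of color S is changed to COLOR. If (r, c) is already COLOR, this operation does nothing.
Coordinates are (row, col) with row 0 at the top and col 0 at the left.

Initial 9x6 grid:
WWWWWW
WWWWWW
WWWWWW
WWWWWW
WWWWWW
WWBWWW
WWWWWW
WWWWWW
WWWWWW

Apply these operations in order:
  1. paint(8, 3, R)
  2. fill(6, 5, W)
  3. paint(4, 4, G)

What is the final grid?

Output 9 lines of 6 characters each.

After op 1 paint(8,3,R):
WWWWWW
WWWWWW
WWWWWW
WWWWWW
WWWWWW
WWBWWW
WWWWWW
WWWWWW
WWWRWW
After op 2 fill(6,5,W) [0 cells changed]:
WWWWWW
WWWWWW
WWWWWW
WWWWWW
WWWWWW
WWBWWW
WWWWWW
WWWWWW
WWWRWW
After op 3 paint(4,4,G):
WWWWWW
WWWWWW
WWWWWW
WWWWWW
WWWWGW
WWBWWW
WWWWWW
WWWWWW
WWWRWW

Answer: WWWWWW
WWWWWW
WWWWWW
WWWWWW
WWWWGW
WWBWWW
WWWWWW
WWWWWW
WWWRWW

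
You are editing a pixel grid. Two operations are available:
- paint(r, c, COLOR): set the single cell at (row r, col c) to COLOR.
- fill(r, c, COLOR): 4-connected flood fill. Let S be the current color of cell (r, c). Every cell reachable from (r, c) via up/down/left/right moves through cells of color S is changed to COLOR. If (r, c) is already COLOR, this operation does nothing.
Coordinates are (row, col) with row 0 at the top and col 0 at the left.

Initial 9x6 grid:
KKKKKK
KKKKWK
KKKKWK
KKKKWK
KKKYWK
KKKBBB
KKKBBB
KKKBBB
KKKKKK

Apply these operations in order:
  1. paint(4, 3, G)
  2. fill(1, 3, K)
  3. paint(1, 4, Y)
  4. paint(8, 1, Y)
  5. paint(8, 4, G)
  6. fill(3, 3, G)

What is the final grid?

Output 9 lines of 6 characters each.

After op 1 paint(4,3,G):
KKKKKK
KKKKWK
KKKKWK
KKKKWK
KKKGWK
KKKBBB
KKKBBB
KKKBBB
KKKKKK
After op 2 fill(1,3,K) [0 cells changed]:
KKKKKK
KKKKWK
KKKKWK
KKKKWK
KKKGWK
KKKBBB
KKKBBB
KKKBBB
KKKKKK
After op 3 paint(1,4,Y):
KKKKKK
KKKKYK
KKKKWK
KKKKWK
KKKGWK
KKKBBB
KKKBBB
KKKBBB
KKKKKK
After op 4 paint(8,1,Y):
KKKKKK
KKKKYK
KKKKWK
KKKKWK
KKKGWK
KKKBBB
KKKBBB
KKKBBB
KYKKKK
After op 5 paint(8,4,G):
KKKKKK
KKKKYK
KKKKWK
KKKKWK
KKKGWK
KKKBBB
KKKBBB
KKKBBB
KYKKGK
After op 6 fill(3,3,G) [37 cells changed]:
GGGGGG
GGGGYG
GGGGWG
GGGGWG
GGGGWG
GGGBBB
GGGBBB
GGGBBB
GYGGGK

Answer: GGGGGG
GGGGYG
GGGGWG
GGGGWG
GGGGWG
GGGBBB
GGGBBB
GGGBBB
GYGGGK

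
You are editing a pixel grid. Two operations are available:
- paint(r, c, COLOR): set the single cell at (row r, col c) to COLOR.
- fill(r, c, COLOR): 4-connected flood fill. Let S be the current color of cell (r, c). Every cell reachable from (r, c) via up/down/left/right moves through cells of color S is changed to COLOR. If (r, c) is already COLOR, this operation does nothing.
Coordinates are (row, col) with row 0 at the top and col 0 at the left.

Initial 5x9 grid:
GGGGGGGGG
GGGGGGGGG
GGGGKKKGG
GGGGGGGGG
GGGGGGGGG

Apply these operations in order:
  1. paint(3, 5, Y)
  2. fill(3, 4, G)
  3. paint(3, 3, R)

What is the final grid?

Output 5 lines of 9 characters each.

After op 1 paint(3,5,Y):
GGGGGGGGG
GGGGGGGGG
GGGGKKKGG
GGGGGYGGG
GGGGGGGGG
After op 2 fill(3,4,G) [0 cells changed]:
GGGGGGGGG
GGGGGGGGG
GGGGKKKGG
GGGGGYGGG
GGGGGGGGG
After op 3 paint(3,3,R):
GGGGGGGGG
GGGGGGGGG
GGGGKKKGG
GGGRGYGGG
GGGGGGGGG

Answer: GGGGGGGGG
GGGGGGGGG
GGGGKKKGG
GGGRGYGGG
GGGGGGGGG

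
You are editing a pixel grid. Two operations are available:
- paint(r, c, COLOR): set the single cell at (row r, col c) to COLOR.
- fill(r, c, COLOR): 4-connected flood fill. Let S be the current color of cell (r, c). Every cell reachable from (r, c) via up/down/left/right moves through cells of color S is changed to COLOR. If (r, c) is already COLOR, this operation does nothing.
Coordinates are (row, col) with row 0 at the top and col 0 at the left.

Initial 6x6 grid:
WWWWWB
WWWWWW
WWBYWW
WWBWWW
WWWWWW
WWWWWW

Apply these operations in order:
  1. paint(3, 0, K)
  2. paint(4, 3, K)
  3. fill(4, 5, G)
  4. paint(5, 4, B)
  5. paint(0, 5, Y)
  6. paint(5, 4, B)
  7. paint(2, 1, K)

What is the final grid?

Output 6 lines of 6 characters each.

Answer: GGGGGY
GGGGGG
GKBYGG
KGBGGG
GGGKGG
GGGGBG

Derivation:
After op 1 paint(3,0,K):
WWWWWB
WWWWWW
WWBYWW
KWBWWW
WWWWWW
WWWWWW
After op 2 paint(4,3,K):
WWWWWB
WWWWWW
WWBYWW
KWBWWW
WWWKWW
WWWWWW
After op 3 fill(4,5,G) [30 cells changed]:
GGGGGB
GGGGGG
GGBYGG
KGBGGG
GGGKGG
GGGGGG
After op 4 paint(5,4,B):
GGGGGB
GGGGGG
GGBYGG
KGBGGG
GGGKGG
GGGGBG
After op 5 paint(0,5,Y):
GGGGGY
GGGGGG
GGBYGG
KGBGGG
GGGKGG
GGGGBG
After op 6 paint(5,4,B):
GGGGGY
GGGGGG
GGBYGG
KGBGGG
GGGKGG
GGGGBG
After op 7 paint(2,1,K):
GGGGGY
GGGGGG
GKBYGG
KGBGGG
GGGKGG
GGGGBG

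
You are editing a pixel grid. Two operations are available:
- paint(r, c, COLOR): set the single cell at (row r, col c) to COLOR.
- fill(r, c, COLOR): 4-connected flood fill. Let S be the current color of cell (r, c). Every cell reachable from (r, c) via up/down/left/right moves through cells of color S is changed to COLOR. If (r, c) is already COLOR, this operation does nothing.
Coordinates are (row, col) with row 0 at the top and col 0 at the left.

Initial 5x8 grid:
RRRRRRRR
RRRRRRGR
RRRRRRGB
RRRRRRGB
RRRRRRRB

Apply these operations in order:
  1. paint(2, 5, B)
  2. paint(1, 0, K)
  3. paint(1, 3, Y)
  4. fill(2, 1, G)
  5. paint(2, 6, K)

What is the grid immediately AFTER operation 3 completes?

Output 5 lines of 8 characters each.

Answer: RRRRRRRR
KRRYRRGR
RRRRRBGB
RRRRRRGB
RRRRRRRB

Derivation:
After op 1 paint(2,5,B):
RRRRRRRR
RRRRRRGR
RRRRRBGB
RRRRRRGB
RRRRRRRB
After op 2 paint(1,0,K):
RRRRRRRR
KRRRRRGR
RRRRRBGB
RRRRRRGB
RRRRRRRB
After op 3 paint(1,3,Y):
RRRRRRRR
KRRYRRGR
RRRRRBGB
RRRRRRGB
RRRRRRRB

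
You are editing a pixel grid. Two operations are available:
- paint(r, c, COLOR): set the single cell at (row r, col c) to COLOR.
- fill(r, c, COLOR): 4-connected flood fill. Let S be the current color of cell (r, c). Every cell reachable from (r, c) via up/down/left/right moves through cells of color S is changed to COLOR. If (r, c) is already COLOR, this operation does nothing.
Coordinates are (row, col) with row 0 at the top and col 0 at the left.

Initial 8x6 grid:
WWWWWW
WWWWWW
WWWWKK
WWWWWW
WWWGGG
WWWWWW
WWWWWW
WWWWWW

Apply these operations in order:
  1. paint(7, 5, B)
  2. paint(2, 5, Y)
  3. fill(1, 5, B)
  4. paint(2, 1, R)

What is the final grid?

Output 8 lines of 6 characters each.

After op 1 paint(7,5,B):
WWWWWW
WWWWWW
WWWWKK
WWWWWW
WWWGGG
WWWWWW
WWWWWW
WWWWWB
After op 2 paint(2,5,Y):
WWWWWW
WWWWWW
WWWWKY
WWWWWW
WWWGGG
WWWWWW
WWWWWW
WWWWWB
After op 3 fill(1,5,B) [42 cells changed]:
BBBBBB
BBBBBB
BBBBKY
BBBBBB
BBBGGG
BBBBBB
BBBBBB
BBBBBB
After op 4 paint(2,1,R):
BBBBBB
BBBBBB
BRBBKY
BBBBBB
BBBGGG
BBBBBB
BBBBBB
BBBBBB

Answer: BBBBBB
BBBBBB
BRBBKY
BBBBBB
BBBGGG
BBBBBB
BBBBBB
BBBBBB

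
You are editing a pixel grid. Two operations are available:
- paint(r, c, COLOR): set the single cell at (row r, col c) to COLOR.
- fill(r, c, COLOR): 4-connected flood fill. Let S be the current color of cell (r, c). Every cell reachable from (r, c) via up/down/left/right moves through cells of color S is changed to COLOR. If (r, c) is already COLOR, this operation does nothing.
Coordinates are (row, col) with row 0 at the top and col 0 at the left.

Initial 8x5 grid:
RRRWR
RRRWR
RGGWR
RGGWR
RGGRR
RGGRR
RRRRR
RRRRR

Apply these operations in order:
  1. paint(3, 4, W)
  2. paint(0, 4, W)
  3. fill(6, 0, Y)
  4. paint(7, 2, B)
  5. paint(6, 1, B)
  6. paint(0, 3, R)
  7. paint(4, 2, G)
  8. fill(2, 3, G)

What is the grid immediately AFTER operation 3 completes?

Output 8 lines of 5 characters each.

Answer: YYYWW
YYYWR
YGGWR
YGGWW
YGGYY
YGGYY
YYYYY
YYYYY

Derivation:
After op 1 paint(3,4,W):
RRRWR
RRRWR
RGGWR
RGGWW
RGGRR
RGGRR
RRRRR
RRRRR
After op 2 paint(0,4,W):
RRRWW
RRRWR
RGGWR
RGGWW
RGGRR
RGGRR
RRRRR
RRRRR
After op 3 fill(6,0,Y) [24 cells changed]:
YYYWW
YYYWR
YGGWR
YGGWW
YGGYY
YGGYY
YYYYY
YYYYY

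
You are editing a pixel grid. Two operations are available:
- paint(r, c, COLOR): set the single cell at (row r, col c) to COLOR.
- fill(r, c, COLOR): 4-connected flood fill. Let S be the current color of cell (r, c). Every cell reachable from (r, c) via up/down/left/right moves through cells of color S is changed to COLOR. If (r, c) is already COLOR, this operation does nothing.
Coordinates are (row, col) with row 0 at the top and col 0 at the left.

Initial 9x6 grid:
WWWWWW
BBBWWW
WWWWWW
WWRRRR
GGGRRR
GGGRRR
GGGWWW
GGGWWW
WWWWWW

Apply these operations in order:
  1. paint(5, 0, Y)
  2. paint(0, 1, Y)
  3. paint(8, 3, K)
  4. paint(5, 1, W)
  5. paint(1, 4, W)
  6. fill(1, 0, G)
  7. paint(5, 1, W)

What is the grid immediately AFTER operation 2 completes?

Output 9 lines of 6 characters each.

After op 1 paint(5,0,Y):
WWWWWW
BBBWWW
WWWWWW
WWRRRR
GGGRRR
YGGRRR
GGGWWW
GGGWWW
WWWWWW
After op 2 paint(0,1,Y):
WYWWWW
BBBWWW
WWWWWW
WWRRRR
GGGRRR
YGGRRR
GGGWWW
GGGWWW
WWWWWW

Answer: WYWWWW
BBBWWW
WWWWWW
WWRRRR
GGGRRR
YGGRRR
GGGWWW
GGGWWW
WWWWWW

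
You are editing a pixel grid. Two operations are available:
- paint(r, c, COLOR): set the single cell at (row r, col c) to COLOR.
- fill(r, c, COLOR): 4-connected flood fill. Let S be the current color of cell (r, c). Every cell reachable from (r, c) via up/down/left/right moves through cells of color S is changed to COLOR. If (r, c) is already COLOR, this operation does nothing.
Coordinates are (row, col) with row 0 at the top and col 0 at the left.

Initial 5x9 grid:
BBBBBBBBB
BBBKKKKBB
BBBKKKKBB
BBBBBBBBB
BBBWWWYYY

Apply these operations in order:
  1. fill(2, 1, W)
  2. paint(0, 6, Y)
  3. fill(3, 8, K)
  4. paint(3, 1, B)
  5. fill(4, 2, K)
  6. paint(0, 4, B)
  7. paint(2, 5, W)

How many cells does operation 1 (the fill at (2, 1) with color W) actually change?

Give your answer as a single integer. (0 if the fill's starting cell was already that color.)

Answer: 31

Derivation:
After op 1 fill(2,1,W) [31 cells changed]:
WWWWWWWWW
WWWKKKKWW
WWWKKKKWW
WWWWWWWWW
WWWWWWYYY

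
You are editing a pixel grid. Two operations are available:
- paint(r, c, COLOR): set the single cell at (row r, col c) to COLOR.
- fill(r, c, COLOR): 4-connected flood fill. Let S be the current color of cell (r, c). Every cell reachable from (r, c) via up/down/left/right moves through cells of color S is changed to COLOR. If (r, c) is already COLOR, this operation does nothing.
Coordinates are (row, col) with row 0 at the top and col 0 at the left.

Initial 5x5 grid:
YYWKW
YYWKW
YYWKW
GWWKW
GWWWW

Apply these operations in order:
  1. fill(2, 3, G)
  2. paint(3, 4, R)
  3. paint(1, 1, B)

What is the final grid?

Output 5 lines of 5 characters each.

Answer: YYWGW
YBWGW
YYWGW
GWWGR
GWWWW

Derivation:
After op 1 fill(2,3,G) [4 cells changed]:
YYWGW
YYWGW
YYWGW
GWWGW
GWWWW
After op 2 paint(3,4,R):
YYWGW
YYWGW
YYWGW
GWWGR
GWWWW
After op 3 paint(1,1,B):
YYWGW
YBWGW
YYWGW
GWWGR
GWWWW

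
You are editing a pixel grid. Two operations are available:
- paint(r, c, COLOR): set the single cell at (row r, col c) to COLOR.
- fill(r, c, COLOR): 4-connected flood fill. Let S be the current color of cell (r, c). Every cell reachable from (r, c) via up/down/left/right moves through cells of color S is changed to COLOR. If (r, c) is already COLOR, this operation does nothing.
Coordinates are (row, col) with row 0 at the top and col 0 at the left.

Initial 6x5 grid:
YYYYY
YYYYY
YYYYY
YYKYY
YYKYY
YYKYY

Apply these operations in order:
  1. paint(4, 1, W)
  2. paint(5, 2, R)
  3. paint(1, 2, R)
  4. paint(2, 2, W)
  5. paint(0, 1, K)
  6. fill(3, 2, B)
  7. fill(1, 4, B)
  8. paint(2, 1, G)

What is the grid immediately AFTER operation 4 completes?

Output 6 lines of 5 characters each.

Answer: YYYYY
YYRYY
YYWYY
YYKYY
YWKYY
YYRYY

Derivation:
After op 1 paint(4,1,W):
YYYYY
YYYYY
YYYYY
YYKYY
YWKYY
YYKYY
After op 2 paint(5,2,R):
YYYYY
YYYYY
YYYYY
YYKYY
YWKYY
YYRYY
After op 3 paint(1,2,R):
YYYYY
YYRYY
YYYYY
YYKYY
YWKYY
YYRYY
After op 4 paint(2,2,W):
YYYYY
YYRYY
YYWYY
YYKYY
YWKYY
YYRYY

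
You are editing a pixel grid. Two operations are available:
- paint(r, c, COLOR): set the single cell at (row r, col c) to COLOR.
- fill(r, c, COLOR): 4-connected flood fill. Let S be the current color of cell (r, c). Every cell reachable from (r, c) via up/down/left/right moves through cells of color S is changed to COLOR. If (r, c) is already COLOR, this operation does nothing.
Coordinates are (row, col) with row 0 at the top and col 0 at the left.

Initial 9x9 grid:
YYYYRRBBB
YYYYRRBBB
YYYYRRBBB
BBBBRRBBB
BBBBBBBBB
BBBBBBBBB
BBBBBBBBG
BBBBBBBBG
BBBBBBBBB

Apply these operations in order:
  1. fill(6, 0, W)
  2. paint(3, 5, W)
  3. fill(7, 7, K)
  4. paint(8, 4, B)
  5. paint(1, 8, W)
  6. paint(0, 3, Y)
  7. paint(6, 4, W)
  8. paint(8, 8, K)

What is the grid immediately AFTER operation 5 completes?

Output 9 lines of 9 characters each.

After op 1 fill(6,0,W) [59 cells changed]:
YYYYRRWWW
YYYYRRWWW
YYYYRRWWW
WWWWRRWWW
WWWWWWWWW
WWWWWWWWW
WWWWWWWWG
WWWWWWWWG
WWWWWWWWW
After op 2 paint(3,5,W):
YYYYRRWWW
YYYYRRWWW
YYYYRRWWW
WWWWRWWWW
WWWWWWWWW
WWWWWWWWW
WWWWWWWWG
WWWWWWWWG
WWWWWWWWW
After op 3 fill(7,7,K) [60 cells changed]:
YYYYRRKKK
YYYYRRKKK
YYYYRRKKK
KKKKRKKKK
KKKKKKKKK
KKKKKKKKK
KKKKKKKKG
KKKKKKKKG
KKKKKKKKK
After op 4 paint(8,4,B):
YYYYRRKKK
YYYYRRKKK
YYYYRRKKK
KKKKRKKKK
KKKKKKKKK
KKKKKKKKK
KKKKKKKKG
KKKKKKKKG
KKKKBKKKK
After op 5 paint(1,8,W):
YYYYRRKKK
YYYYRRKKW
YYYYRRKKK
KKKKRKKKK
KKKKKKKKK
KKKKKKKKK
KKKKKKKKG
KKKKKKKKG
KKKKBKKKK

Answer: YYYYRRKKK
YYYYRRKKW
YYYYRRKKK
KKKKRKKKK
KKKKKKKKK
KKKKKKKKK
KKKKKKKKG
KKKKKKKKG
KKKKBKKKK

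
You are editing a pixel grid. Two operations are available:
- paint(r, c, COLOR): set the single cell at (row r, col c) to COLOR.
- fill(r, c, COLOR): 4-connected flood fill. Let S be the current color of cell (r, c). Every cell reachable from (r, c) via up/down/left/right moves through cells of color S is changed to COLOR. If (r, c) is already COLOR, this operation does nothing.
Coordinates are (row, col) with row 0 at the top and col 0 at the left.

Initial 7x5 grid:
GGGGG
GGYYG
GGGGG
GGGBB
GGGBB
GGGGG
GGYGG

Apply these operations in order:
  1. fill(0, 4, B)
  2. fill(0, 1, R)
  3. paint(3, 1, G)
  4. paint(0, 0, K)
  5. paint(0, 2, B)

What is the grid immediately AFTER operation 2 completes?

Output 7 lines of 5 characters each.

Answer: RRRRR
RRYYR
RRRRR
RRRRR
RRRRR
RRRRR
RRYRR

Derivation:
After op 1 fill(0,4,B) [28 cells changed]:
BBBBB
BBYYB
BBBBB
BBBBB
BBBBB
BBBBB
BBYBB
After op 2 fill(0,1,R) [32 cells changed]:
RRRRR
RRYYR
RRRRR
RRRRR
RRRRR
RRRRR
RRYRR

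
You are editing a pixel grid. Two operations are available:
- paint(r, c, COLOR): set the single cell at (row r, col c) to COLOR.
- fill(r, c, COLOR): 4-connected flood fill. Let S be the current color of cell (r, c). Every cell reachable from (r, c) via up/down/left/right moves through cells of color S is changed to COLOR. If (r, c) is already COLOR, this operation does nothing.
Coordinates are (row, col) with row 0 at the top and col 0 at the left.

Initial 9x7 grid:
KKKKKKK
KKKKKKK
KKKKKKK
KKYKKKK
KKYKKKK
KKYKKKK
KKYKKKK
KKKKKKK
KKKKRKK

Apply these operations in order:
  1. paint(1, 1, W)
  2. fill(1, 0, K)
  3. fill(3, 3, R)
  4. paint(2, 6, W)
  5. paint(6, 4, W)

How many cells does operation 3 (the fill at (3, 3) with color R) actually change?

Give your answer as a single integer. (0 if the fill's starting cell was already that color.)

Answer: 57

Derivation:
After op 1 paint(1,1,W):
KKKKKKK
KWKKKKK
KKKKKKK
KKYKKKK
KKYKKKK
KKYKKKK
KKYKKKK
KKKKKKK
KKKKRKK
After op 2 fill(1,0,K) [0 cells changed]:
KKKKKKK
KWKKKKK
KKKKKKK
KKYKKKK
KKYKKKK
KKYKKKK
KKYKKKK
KKKKKKK
KKKKRKK
After op 3 fill(3,3,R) [57 cells changed]:
RRRRRRR
RWRRRRR
RRRRRRR
RRYRRRR
RRYRRRR
RRYRRRR
RRYRRRR
RRRRRRR
RRRRRRR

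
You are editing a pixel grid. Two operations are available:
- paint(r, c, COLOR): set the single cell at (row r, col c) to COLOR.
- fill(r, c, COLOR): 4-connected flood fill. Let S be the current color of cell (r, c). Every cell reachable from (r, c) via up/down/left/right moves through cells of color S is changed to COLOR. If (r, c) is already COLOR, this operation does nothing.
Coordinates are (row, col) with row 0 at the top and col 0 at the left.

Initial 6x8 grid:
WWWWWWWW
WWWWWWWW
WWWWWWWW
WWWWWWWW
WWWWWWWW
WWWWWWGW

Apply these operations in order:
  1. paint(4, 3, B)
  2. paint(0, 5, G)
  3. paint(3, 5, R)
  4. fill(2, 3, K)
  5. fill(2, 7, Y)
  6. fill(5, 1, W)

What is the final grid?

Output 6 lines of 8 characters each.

Answer: WWWWWGWW
WWWWWWWW
WWWWWWWW
WWWWWRWW
WWWBWWWW
WWWWWWGW

Derivation:
After op 1 paint(4,3,B):
WWWWWWWW
WWWWWWWW
WWWWWWWW
WWWWWWWW
WWWBWWWW
WWWWWWGW
After op 2 paint(0,5,G):
WWWWWGWW
WWWWWWWW
WWWWWWWW
WWWWWWWW
WWWBWWWW
WWWWWWGW
After op 3 paint(3,5,R):
WWWWWGWW
WWWWWWWW
WWWWWWWW
WWWWWRWW
WWWBWWWW
WWWWWWGW
After op 4 fill(2,3,K) [44 cells changed]:
KKKKKGKK
KKKKKKKK
KKKKKKKK
KKKKKRKK
KKKBKKKK
KKKKKKGK
After op 5 fill(2,7,Y) [44 cells changed]:
YYYYYGYY
YYYYYYYY
YYYYYYYY
YYYYYRYY
YYYBYYYY
YYYYYYGY
After op 6 fill(5,1,W) [44 cells changed]:
WWWWWGWW
WWWWWWWW
WWWWWWWW
WWWWWRWW
WWWBWWWW
WWWWWWGW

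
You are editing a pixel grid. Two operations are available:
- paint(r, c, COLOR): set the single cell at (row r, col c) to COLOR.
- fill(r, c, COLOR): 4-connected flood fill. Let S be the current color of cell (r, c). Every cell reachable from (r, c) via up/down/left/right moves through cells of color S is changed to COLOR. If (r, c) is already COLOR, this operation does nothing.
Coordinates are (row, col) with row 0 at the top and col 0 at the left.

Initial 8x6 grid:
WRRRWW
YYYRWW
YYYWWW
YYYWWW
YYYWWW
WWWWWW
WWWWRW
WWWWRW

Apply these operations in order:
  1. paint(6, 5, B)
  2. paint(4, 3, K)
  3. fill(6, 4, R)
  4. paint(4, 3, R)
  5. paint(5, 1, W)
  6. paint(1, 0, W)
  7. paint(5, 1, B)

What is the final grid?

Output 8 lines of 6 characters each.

After op 1 paint(6,5,B):
WRRRWW
YYYRWW
YYYWWW
YYYWWW
YYYWWW
WWWWWW
WWWWRB
WWWWRW
After op 2 paint(4,3,K):
WRRRWW
YYYRWW
YYYWWW
YYYWWW
YYYKWW
WWWWWW
WWWWRB
WWWWRW
After op 3 fill(6,4,R) [0 cells changed]:
WRRRWW
YYYRWW
YYYWWW
YYYWWW
YYYKWW
WWWWWW
WWWWRB
WWWWRW
After op 4 paint(4,3,R):
WRRRWW
YYYRWW
YYYWWW
YYYWWW
YYYRWW
WWWWWW
WWWWRB
WWWWRW
After op 5 paint(5,1,W):
WRRRWW
YYYRWW
YYYWWW
YYYWWW
YYYRWW
WWWWWW
WWWWRB
WWWWRW
After op 6 paint(1,0,W):
WRRRWW
WYYRWW
YYYWWW
YYYWWW
YYYRWW
WWWWWW
WWWWRB
WWWWRW
After op 7 paint(5,1,B):
WRRRWW
WYYRWW
YYYWWW
YYYWWW
YYYRWW
WBWWWW
WWWWRB
WWWWRW

Answer: WRRRWW
WYYRWW
YYYWWW
YYYWWW
YYYRWW
WBWWWW
WWWWRB
WWWWRW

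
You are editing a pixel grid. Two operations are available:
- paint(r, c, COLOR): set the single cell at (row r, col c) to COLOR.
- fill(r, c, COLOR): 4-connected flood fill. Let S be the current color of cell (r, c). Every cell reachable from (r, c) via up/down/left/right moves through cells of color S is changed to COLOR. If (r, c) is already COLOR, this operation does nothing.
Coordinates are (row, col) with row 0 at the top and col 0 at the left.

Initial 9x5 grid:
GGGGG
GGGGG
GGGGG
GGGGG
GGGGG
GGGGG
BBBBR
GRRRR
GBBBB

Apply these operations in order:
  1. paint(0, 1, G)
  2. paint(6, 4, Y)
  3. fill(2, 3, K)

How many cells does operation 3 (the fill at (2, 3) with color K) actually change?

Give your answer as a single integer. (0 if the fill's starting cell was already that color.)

Answer: 30

Derivation:
After op 1 paint(0,1,G):
GGGGG
GGGGG
GGGGG
GGGGG
GGGGG
GGGGG
BBBBR
GRRRR
GBBBB
After op 2 paint(6,4,Y):
GGGGG
GGGGG
GGGGG
GGGGG
GGGGG
GGGGG
BBBBY
GRRRR
GBBBB
After op 3 fill(2,3,K) [30 cells changed]:
KKKKK
KKKKK
KKKKK
KKKKK
KKKKK
KKKKK
BBBBY
GRRRR
GBBBB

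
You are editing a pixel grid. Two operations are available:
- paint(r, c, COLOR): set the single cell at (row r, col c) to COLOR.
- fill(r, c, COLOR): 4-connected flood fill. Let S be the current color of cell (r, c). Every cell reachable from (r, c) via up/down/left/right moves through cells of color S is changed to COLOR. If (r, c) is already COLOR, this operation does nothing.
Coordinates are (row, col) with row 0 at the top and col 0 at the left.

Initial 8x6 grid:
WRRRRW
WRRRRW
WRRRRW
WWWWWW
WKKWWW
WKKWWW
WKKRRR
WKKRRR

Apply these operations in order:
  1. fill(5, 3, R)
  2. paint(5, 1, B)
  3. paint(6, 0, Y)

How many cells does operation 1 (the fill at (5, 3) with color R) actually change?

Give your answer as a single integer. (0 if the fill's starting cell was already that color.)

Answer: 22

Derivation:
After op 1 fill(5,3,R) [22 cells changed]:
RRRRRR
RRRRRR
RRRRRR
RRRRRR
RKKRRR
RKKRRR
RKKRRR
RKKRRR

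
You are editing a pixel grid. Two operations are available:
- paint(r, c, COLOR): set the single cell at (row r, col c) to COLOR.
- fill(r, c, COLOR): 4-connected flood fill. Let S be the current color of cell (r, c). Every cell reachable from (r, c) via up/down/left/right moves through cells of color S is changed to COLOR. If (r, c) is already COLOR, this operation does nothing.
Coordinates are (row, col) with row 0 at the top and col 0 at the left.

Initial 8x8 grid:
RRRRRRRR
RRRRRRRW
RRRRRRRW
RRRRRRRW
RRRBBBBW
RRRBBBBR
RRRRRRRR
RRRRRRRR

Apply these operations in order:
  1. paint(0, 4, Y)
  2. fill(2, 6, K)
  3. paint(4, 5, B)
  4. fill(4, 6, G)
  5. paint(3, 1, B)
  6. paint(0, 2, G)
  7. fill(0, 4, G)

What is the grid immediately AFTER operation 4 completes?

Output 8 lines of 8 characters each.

Answer: KKKKYKKK
KKKKKKKW
KKKKKKKW
KKKKKKKW
KKKGGGGW
KKKGGGGK
KKKKKKKK
KKKKKKKK

Derivation:
After op 1 paint(0,4,Y):
RRRRYRRR
RRRRRRRW
RRRRRRRW
RRRRRRRW
RRRBBBBW
RRRBBBBR
RRRRRRRR
RRRRRRRR
After op 2 fill(2,6,K) [51 cells changed]:
KKKKYKKK
KKKKKKKW
KKKKKKKW
KKKKKKKW
KKKBBBBW
KKKBBBBK
KKKKKKKK
KKKKKKKK
After op 3 paint(4,5,B):
KKKKYKKK
KKKKKKKW
KKKKKKKW
KKKKKKKW
KKKBBBBW
KKKBBBBK
KKKKKKKK
KKKKKKKK
After op 4 fill(4,6,G) [8 cells changed]:
KKKKYKKK
KKKKKKKW
KKKKKKKW
KKKKKKKW
KKKGGGGW
KKKGGGGK
KKKKKKKK
KKKKKKKK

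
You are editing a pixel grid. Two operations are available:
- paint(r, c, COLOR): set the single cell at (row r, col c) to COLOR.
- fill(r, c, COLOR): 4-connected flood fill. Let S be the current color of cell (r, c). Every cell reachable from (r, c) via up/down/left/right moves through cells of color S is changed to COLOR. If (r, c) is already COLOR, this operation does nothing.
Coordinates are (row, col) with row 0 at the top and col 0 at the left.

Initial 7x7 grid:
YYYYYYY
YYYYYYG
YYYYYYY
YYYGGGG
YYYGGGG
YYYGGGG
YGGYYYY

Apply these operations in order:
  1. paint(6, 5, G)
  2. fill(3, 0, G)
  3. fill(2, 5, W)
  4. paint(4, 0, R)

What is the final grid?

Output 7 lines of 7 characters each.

Answer: WWWWWWW
WWWWWWW
WWWWWWW
WWWWWWW
RWWWWWW
WWWWWWW
WWWYYWY

Derivation:
After op 1 paint(6,5,G):
YYYYYYY
YYYYYYG
YYYYYYY
YYYGGGG
YYYGGGG
YYYGGGG
YGGYYGY
After op 2 fill(3,0,G) [30 cells changed]:
GGGGGGG
GGGGGGG
GGGGGGG
GGGGGGG
GGGGGGG
GGGGGGG
GGGYYGY
After op 3 fill(2,5,W) [46 cells changed]:
WWWWWWW
WWWWWWW
WWWWWWW
WWWWWWW
WWWWWWW
WWWWWWW
WWWYYWY
After op 4 paint(4,0,R):
WWWWWWW
WWWWWWW
WWWWWWW
WWWWWWW
RWWWWWW
WWWWWWW
WWWYYWY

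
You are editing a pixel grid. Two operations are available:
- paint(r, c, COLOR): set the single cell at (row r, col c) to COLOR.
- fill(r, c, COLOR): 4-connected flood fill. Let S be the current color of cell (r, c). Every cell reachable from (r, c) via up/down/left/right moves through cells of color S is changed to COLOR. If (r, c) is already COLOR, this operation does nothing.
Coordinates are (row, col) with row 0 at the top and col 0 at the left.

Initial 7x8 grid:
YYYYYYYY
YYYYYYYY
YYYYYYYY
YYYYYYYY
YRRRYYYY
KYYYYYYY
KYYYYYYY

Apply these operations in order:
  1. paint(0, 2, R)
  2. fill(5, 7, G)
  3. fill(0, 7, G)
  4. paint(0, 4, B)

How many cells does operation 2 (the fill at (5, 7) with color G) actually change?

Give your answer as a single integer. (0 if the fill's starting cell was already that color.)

Answer: 50

Derivation:
After op 1 paint(0,2,R):
YYRYYYYY
YYYYYYYY
YYYYYYYY
YYYYYYYY
YRRRYYYY
KYYYYYYY
KYYYYYYY
After op 2 fill(5,7,G) [50 cells changed]:
GGRGGGGG
GGGGGGGG
GGGGGGGG
GGGGGGGG
GRRRGGGG
KGGGGGGG
KGGGGGGG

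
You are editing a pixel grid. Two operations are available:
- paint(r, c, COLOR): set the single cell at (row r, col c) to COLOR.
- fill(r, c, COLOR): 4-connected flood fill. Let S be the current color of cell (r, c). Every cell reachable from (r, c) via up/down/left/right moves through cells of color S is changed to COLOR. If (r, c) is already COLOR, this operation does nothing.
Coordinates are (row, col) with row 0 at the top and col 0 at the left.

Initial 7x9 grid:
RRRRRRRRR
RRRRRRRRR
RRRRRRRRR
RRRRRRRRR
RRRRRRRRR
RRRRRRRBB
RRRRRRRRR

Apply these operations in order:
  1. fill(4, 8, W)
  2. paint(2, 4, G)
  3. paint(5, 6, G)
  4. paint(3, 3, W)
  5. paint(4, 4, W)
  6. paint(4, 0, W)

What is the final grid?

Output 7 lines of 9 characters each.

After op 1 fill(4,8,W) [61 cells changed]:
WWWWWWWWW
WWWWWWWWW
WWWWWWWWW
WWWWWWWWW
WWWWWWWWW
WWWWWWWBB
WWWWWWWWW
After op 2 paint(2,4,G):
WWWWWWWWW
WWWWWWWWW
WWWWGWWWW
WWWWWWWWW
WWWWWWWWW
WWWWWWWBB
WWWWWWWWW
After op 3 paint(5,6,G):
WWWWWWWWW
WWWWWWWWW
WWWWGWWWW
WWWWWWWWW
WWWWWWWWW
WWWWWWGBB
WWWWWWWWW
After op 4 paint(3,3,W):
WWWWWWWWW
WWWWWWWWW
WWWWGWWWW
WWWWWWWWW
WWWWWWWWW
WWWWWWGBB
WWWWWWWWW
After op 5 paint(4,4,W):
WWWWWWWWW
WWWWWWWWW
WWWWGWWWW
WWWWWWWWW
WWWWWWWWW
WWWWWWGBB
WWWWWWWWW
After op 6 paint(4,0,W):
WWWWWWWWW
WWWWWWWWW
WWWWGWWWW
WWWWWWWWW
WWWWWWWWW
WWWWWWGBB
WWWWWWWWW

Answer: WWWWWWWWW
WWWWWWWWW
WWWWGWWWW
WWWWWWWWW
WWWWWWWWW
WWWWWWGBB
WWWWWWWWW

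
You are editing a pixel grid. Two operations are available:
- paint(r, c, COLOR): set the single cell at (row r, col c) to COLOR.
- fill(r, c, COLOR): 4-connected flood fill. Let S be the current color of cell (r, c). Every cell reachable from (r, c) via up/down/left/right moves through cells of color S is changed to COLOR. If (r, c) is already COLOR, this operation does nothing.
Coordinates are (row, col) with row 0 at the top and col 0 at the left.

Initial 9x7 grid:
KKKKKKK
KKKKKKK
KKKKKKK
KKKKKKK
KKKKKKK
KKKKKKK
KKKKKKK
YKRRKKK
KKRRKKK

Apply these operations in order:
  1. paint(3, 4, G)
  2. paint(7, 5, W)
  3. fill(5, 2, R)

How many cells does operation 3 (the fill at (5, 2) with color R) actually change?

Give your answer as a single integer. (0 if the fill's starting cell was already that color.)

After op 1 paint(3,4,G):
KKKKKKK
KKKKKKK
KKKKKKK
KKKKGKK
KKKKKKK
KKKKKKK
KKKKKKK
YKRRKKK
KKRRKKK
After op 2 paint(7,5,W):
KKKKKKK
KKKKKKK
KKKKKKK
KKKKGKK
KKKKKKK
KKKKKKK
KKKKKKK
YKRRKWK
KKRRKKK
After op 3 fill(5,2,R) [56 cells changed]:
RRRRRRR
RRRRRRR
RRRRRRR
RRRRGRR
RRRRRRR
RRRRRRR
RRRRRRR
YRRRRWR
RRRRRRR

Answer: 56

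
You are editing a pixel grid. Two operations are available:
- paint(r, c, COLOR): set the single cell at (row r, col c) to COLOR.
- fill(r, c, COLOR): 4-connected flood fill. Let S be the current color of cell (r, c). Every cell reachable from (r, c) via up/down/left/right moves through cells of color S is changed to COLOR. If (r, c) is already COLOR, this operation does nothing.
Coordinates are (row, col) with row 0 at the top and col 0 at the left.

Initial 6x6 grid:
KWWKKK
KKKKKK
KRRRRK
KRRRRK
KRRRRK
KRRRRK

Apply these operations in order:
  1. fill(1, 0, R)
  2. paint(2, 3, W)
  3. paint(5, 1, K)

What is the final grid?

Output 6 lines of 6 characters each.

Answer: RWWRRR
RRRRRR
RRRWRR
RRRRRR
RRRRRR
RKRRRR

Derivation:
After op 1 fill(1,0,R) [18 cells changed]:
RWWRRR
RRRRRR
RRRRRR
RRRRRR
RRRRRR
RRRRRR
After op 2 paint(2,3,W):
RWWRRR
RRRRRR
RRRWRR
RRRRRR
RRRRRR
RRRRRR
After op 3 paint(5,1,K):
RWWRRR
RRRRRR
RRRWRR
RRRRRR
RRRRRR
RKRRRR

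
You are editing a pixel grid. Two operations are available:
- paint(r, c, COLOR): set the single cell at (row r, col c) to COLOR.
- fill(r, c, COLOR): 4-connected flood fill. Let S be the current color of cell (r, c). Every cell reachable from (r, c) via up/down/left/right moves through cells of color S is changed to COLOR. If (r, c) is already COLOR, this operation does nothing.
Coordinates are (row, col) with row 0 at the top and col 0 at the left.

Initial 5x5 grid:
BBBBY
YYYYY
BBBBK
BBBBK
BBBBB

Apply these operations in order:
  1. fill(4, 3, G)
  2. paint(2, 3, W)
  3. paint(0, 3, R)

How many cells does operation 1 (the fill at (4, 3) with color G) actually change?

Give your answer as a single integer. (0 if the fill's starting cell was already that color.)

Answer: 13

Derivation:
After op 1 fill(4,3,G) [13 cells changed]:
BBBBY
YYYYY
GGGGK
GGGGK
GGGGG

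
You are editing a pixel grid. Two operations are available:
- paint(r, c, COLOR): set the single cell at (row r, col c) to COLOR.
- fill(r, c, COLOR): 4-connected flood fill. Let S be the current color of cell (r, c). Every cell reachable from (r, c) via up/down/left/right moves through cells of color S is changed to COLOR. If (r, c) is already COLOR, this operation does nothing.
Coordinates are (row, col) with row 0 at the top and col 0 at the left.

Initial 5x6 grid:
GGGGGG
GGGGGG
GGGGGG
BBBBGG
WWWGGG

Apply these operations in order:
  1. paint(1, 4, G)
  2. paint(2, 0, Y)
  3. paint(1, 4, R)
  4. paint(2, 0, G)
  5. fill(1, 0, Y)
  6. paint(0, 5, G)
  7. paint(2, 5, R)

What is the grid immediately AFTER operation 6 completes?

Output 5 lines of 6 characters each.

After op 1 paint(1,4,G):
GGGGGG
GGGGGG
GGGGGG
BBBBGG
WWWGGG
After op 2 paint(2,0,Y):
GGGGGG
GGGGGG
YGGGGG
BBBBGG
WWWGGG
After op 3 paint(1,4,R):
GGGGGG
GGGGRG
YGGGGG
BBBBGG
WWWGGG
After op 4 paint(2,0,G):
GGGGGG
GGGGRG
GGGGGG
BBBBGG
WWWGGG
After op 5 fill(1,0,Y) [22 cells changed]:
YYYYYY
YYYYRY
YYYYYY
BBBBYY
WWWYYY
After op 6 paint(0,5,G):
YYYYYG
YYYYRY
YYYYYY
BBBBYY
WWWYYY

Answer: YYYYYG
YYYYRY
YYYYYY
BBBBYY
WWWYYY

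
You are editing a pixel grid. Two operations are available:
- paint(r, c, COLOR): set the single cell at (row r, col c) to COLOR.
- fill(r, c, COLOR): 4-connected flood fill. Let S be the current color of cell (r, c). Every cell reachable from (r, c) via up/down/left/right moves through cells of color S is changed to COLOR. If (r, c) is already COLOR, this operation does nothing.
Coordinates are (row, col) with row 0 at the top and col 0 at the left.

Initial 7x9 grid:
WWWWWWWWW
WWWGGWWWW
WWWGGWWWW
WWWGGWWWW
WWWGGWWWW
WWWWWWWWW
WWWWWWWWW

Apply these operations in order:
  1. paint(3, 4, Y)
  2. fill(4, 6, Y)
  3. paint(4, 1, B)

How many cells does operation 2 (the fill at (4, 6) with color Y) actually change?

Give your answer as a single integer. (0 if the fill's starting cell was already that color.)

After op 1 paint(3,4,Y):
WWWWWWWWW
WWWGGWWWW
WWWGGWWWW
WWWGYWWWW
WWWGGWWWW
WWWWWWWWW
WWWWWWWWW
After op 2 fill(4,6,Y) [55 cells changed]:
YYYYYYYYY
YYYGGYYYY
YYYGGYYYY
YYYGYYYYY
YYYGGYYYY
YYYYYYYYY
YYYYYYYYY

Answer: 55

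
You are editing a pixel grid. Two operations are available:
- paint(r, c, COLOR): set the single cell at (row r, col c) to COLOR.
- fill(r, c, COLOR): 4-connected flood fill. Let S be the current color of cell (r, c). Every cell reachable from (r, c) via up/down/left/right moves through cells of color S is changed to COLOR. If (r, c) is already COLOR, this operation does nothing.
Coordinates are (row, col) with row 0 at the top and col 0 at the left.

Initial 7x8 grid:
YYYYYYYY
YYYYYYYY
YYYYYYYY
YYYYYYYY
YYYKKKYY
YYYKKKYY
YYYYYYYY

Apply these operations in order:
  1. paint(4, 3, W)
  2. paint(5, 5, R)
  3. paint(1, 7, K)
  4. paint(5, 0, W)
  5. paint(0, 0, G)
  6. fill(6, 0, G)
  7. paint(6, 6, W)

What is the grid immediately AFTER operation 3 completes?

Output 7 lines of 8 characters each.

After op 1 paint(4,3,W):
YYYYYYYY
YYYYYYYY
YYYYYYYY
YYYYYYYY
YYYWKKYY
YYYKKKYY
YYYYYYYY
After op 2 paint(5,5,R):
YYYYYYYY
YYYYYYYY
YYYYYYYY
YYYYYYYY
YYYWKKYY
YYYKKRYY
YYYYYYYY
After op 3 paint(1,7,K):
YYYYYYYY
YYYYYYYK
YYYYYYYY
YYYYYYYY
YYYWKKYY
YYYKKRYY
YYYYYYYY

Answer: YYYYYYYY
YYYYYYYK
YYYYYYYY
YYYYYYYY
YYYWKKYY
YYYKKRYY
YYYYYYYY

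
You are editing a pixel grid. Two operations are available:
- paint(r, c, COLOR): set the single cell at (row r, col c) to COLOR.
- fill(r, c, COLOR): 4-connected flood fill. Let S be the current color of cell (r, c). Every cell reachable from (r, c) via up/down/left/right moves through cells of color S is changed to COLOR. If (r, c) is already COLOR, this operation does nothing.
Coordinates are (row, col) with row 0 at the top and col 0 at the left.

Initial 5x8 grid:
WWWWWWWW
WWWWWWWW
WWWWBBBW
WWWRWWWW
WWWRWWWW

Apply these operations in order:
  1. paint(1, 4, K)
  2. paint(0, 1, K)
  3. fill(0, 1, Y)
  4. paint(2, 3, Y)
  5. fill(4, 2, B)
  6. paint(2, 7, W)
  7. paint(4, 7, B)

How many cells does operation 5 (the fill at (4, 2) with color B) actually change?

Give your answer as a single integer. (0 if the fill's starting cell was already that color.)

After op 1 paint(1,4,K):
WWWWWWWW
WWWWKWWW
WWWWBBBW
WWWRWWWW
WWWRWWWW
After op 2 paint(0,1,K):
WKWWWWWW
WWWWKWWW
WWWWBBBW
WWWRWWWW
WWWRWWWW
After op 3 fill(0,1,Y) [1 cells changed]:
WYWWWWWW
WWWWKWWW
WWWWBBBW
WWWRWWWW
WWWRWWWW
After op 4 paint(2,3,Y):
WYWWWWWW
WWWWKWWW
WWWYBBBW
WWWRWWWW
WWWRWWWW
After op 5 fill(4,2,B) [32 cells changed]:
BYBBBBBB
BBBBKBBB
BBBYBBBB
BBBRBBBB
BBBRBBBB

Answer: 32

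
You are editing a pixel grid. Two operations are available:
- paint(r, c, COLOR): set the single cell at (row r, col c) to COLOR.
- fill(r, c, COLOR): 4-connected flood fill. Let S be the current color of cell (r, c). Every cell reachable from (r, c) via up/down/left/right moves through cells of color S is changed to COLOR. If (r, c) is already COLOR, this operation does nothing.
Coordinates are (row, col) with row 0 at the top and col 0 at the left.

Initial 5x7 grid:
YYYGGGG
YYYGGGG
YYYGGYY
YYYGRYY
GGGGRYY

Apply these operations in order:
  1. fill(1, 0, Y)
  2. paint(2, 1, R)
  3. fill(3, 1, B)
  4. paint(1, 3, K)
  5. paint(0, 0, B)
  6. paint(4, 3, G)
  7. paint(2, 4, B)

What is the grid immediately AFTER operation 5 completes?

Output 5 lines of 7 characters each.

Answer: BBBGGGG
BBBKGGG
BRBGGYY
BBBGRYY
GGGGRYY

Derivation:
After op 1 fill(1,0,Y) [0 cells changed]:
YYYGGGG
YYYGGGG
YYYGGYY
YYYGRYY
GGGGRYY
After op 2 paint(2,1,R):
YYYGGGG
YYYGGGG
YRYGGYY
YYYGRYY
GGGGRYY
After op 3 fill(3,1,B) [11 cells changed]:
BBBGGGG
BBBGGGG
BRBGGYY
BBBGRYY
GGGGRYY
After op 4 paint(1,3,K):
BBBGGGG
BBBKGGG
BRBGGYY
BBBGRYY
GGGGRYY
After op 5 paint(0,0,B):
BBBGGGG
BBBKGGG
BRBGGYY
BBBGRYY
GGGGRYY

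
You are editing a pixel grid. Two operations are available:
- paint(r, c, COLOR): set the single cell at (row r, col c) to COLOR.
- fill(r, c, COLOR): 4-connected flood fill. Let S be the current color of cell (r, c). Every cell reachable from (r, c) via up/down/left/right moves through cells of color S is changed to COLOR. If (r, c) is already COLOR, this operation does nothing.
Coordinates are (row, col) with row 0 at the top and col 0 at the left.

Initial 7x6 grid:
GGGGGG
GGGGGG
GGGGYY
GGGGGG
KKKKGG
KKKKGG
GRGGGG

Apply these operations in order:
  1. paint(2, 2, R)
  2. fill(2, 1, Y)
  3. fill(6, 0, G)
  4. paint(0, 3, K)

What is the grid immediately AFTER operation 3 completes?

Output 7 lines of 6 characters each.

Answer: YYYYYY
YYYYYY
YYRYYY
YYYYYY
KKKKYY
KKKKYY
GRYYYY

Derivation:
After op 1 paint(2,2,R):
GGGGGG
GGGGGG
GGRGYY
GGGGGG
KKKKGG
KKKKGG
GRGGGG
After op 2 fill(2,1,Y) [29 cells changed]:
YYYYYY
YYYYYY
YYRYYY
YYYYYY
KKKKYY
KKKKYY
GRYYYY
After op 3 fill(6,0,G) [0 cells changed]:
YYYYYY
YYYYYY
YYRYYY
YYYYYY
KKKKYY
KKKKYY
GRYYYY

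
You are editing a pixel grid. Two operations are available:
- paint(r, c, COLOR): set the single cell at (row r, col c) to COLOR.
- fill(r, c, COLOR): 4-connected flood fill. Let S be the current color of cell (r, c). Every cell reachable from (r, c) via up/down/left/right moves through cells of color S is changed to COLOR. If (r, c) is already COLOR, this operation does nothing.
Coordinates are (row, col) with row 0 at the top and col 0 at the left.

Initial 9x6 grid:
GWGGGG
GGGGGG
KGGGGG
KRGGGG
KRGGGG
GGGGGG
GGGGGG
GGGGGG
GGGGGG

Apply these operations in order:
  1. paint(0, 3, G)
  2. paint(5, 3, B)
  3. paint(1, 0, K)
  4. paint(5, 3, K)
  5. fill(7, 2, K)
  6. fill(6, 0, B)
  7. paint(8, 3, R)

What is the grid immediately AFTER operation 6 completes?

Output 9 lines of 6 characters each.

After op 1 paint(0,3,G):
GWGGGG
GGGGGG
KGGGGG
KRGGGG
KRGGGG
GGGGGG
GGGGGG
GGGGGG
GGGGGG
After op 2 paint(5,3,B):
GWGGGG
GGGGGG
KGGGGG
KRGGGG
KRGGGG
GGGBGG
GGGGGG
GGGGGG
GGGGGG
After op 3 paint(1,0,K):
GWGGGG
KGGGGG
KGGGGG
KRGGGG
KRGGGG
GGGBGG
GGGGGG
GGGGGG
GGGGGG
After op 4 paint(5,3,K):
GWGGGG
KGGGGG
KGGGGG
KRGGGG
KRGGGG
GGGKGG
GGGGGG
GGGGGG
GGGGGG
After op 5 fill(7,2,K) [45 cells changed]:
GWKKKK
KKKKKK
KKKKKK
KRKKKK
KRKKKK
KKKKKK
KKKKKK
KKKKKK
KKKKKK
After op 6 fill(6,0,B) [50 cells changed]:
GWBBBB
BBBBBB
BBBBBB
BRBBBB
BRBBBB
BBBBBB
BBBBBB
BBBBBB
BBBBBB

Answer: GWBBBB
BBBBBB
BBBBBB
BRBBBB
BRBBBB
BBBBBB
BBBBBB
BBBBBB
BBBBBB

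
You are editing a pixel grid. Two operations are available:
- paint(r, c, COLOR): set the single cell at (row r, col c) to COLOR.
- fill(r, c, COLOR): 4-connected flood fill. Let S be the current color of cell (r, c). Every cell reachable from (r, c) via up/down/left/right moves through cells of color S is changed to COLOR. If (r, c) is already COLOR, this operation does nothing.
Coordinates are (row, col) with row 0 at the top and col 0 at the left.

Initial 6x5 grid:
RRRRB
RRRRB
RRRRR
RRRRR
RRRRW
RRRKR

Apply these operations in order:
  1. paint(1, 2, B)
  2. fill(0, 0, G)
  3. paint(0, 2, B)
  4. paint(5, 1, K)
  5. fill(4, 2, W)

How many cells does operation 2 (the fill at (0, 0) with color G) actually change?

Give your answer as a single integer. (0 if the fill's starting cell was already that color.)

Answer: 24

Derivation:
After op 1 paint(1,2,B):
RRRRB
RRBRB
RRRRR
RRRRR
RRRRW
RRRKR
After op 2 fill(0,0,G) [24 cells changed]:
GGGGB
GGBGB
GGGGG
GGGGG
GGGGW
GGGKR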